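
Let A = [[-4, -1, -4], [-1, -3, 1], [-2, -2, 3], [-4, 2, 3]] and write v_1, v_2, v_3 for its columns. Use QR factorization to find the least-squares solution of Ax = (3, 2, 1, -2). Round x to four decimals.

v_1 = (-4, -1, -2, -4); ‖v_1‖ = 6.0828, so q_1 = (-0.6576, -0.1644, -0.3288, -0.6576).
q_1·v_2 = (-0.6576)·(-1) + (-0.1644)·(-3) + (-0.3288)·(-2) + (-0.6576)·2 = 0.4932.
u_2 = v_2 − 0.4932·q_1 = (-0.6757, -2.9189, -1.8378, 2.3243).
‖u_2‖ = 4.2139, so q_2 = (-0.1603, -0.6927, -0.4361, 0.5516).
q_1·v_3 = (-0.6576)·(-4) + (-0.1644)·1 + (-0.3288)·3 + (-0.6576)·3 = -0.4932; q_2·v_3 = (-0.1603)·(-4) + (-0.6927)·1 + (-0.4361)·3 + 0.5516·3 = 0.2950.
u_3 = v_3 + 0.4932·q_1 − 0.2950·q_2 = (-4.2770, 1.1233, 2.9665, 2.5129).
‖u_3‖ = 5.8881, so q_3 = (-0.7264, 0.1908, 0.5038, 0.4268).
Qᵀb = (-1.3152, -3.4057, -2.1474).
Back-substitute: x_3 = -2.1474/5.8881 = -0.3647.
x_2 = (-3.4057 − 0.2950·(-0.3647))/4.2139 = -0.7827.
x_1 = (-1.3152 − 0.4932·(-0.7827) + 0.4932·(-0.3647))/6.0828 = -0.1823.

x = (-0.1823, -0.7827, -0.3647)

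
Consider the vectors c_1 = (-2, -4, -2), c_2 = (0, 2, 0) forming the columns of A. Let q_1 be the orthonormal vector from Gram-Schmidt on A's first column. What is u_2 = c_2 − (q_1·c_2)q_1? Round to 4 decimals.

u_2 = (-0.6667, 0.6667, -0.6667)

q_1 = c_1/‖c_1‖ = (-2, -4, -2)/4.8990 = (-0.4082, -0.8165, -0.4082).
r_{12} = q_1·c_2 = -1.6330.
u_2 = c_2 + 1.6330·q_1 = (-0.6667, 0.6667, -0.6667).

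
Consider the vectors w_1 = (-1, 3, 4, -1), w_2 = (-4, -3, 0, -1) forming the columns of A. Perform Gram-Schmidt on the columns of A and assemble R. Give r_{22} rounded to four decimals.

r_{22} = 5.0406

w_1 = (-1, 3, 4, -1); ‖w_1‖ = 5.1962, so q_1 = (-0.1925, 0.5774, 0.7698, -0.1925).
q_1·w_2 = (-0.1925)·(-4) + 0.5774·(-3) + 0.7698·0 + (-0.1925)·(-1) = -0.7698.
u_2 = w_2 + 0.7698·q_1 = (-4.1481, -2.5556, 0.5926, -1.1481).
r_{22} = ‖u_2‖ = 5.0406.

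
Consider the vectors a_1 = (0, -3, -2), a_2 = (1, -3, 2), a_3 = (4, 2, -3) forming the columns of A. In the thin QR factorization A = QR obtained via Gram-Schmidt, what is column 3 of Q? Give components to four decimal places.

a_1 = (0, -3, -2); ‖a_1‖ = 3.6056, so e_1 = (0.0000, -0.8321, -0.5547).
e_1·a_2 = 0.0000·1 + (-0.8321)·(-3) + (-0.5547)·2 = 1.3868.
u_2 = a_2 − 1.3868·e_1 = (1.0000, -1.8462, 2.7692).
‖u_2‖ = 3.4752, so e_2 = (0.2878, -0.5312, 0.7969).
e_1·a_3 = 0.0000·4 + (-0.8321)·2 + (-0.5547)·(-3) = 0.0000; e_2·a_3 = 0.2878·4 + (-0.5312)·2 + 0.7969·(-3) = -2.3020.
u_3 = a_3 + 0.0000·e_1 + 2.3020·e_2 = (4.6624, 0.7771, -1.1656).
‖u_3‖ = 4.8683, so e_3 = (0.9577, 0.1596, -0.2394).

e_3 = (0.9577, 0.1596, -0.2394)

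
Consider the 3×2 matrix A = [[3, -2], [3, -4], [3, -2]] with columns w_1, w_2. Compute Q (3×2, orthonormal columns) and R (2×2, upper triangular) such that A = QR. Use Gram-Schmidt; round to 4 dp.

w_1 = (3, 3, 3); ‖w_1‖ = 5.1962, so q_1 = (0.5774, 0.5774, 0.5774).
q_1·w_2 = 0.5774·(-2) + 0.5774·(-4) + 0.5774·(-2) = -4.6188.
u_2 = w_2 + 4.6188·q_1 = (0.6667, -1.3333, 0.6667).
‖u_2‖ = 1.6330, so q_2 = (0.4082, -0.8165, 0.4082).

Q = [[0.5774, 0.4082], [0.5774, -0.8165], [0.5774, 0.4082]], R = [[5.1962, -4.6188], [0.0000, 1.6330]]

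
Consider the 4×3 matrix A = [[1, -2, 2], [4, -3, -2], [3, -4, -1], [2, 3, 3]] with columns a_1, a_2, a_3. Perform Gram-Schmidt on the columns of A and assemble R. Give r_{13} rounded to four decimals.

r_{13} = -0.5477

a_1 = (1, 4, 3, 2); ‖a_1‖ = 5.4772, so q_1 = (0.1826, 0.7303, 0.5477, 0.3651).
r_{13} = q_1·a_3 = -0.5477.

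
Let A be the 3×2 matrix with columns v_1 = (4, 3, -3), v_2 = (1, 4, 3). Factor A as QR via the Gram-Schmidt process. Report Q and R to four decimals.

Q = [[0.6860, 0.0356], [0.5145, 0.6825], [-0.5145, 0.7300]], R = [[5.8310, 1.2005], [0.0000, 4.9557]]

v_1 = (4, 3, -3); ‖v_1‖ = 5.8310, so q_1 = (0.6860, 0.5145, -0.5145).
q_1·v_2 = 0.6860·1 + 0.5145·4 + (-0.5145)·3 = 1.2005.
u_2 = v_2 − 1.2005·q_1 = (0.1765, 3.3824, 3.6176).
‖u_2‖ = 4.9557, so q_2 = (0.0356, 0.6825, 0.7300).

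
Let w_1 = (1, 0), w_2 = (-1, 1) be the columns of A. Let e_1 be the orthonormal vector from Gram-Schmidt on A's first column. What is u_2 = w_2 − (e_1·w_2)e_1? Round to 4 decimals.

u_2 = (0.0000, 1.0000)

e_1 = w_1/‖w_1‖ = (1, 0)/1.0000 = (1.0000, 0.0000).
r_{12} = e_1·w_2 = -1.0000.
u_2 = w_2 + 1.0000·e_1 = (0.0000, 1.0000).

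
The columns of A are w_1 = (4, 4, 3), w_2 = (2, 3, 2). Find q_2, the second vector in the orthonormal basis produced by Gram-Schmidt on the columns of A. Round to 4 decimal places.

q_2 = (-0.7498, 0.6475, 0.1363)

q_1 = w_1/‖w_1‖ = (4, 4, 3)/6.4031 = (0.6247, 0.6247, 0.4685).
r_{12} = q_1·w_2 = 4.0605.
u_2 = w_2 − 4.0605·q_1 = (-0.5366, 0.4634, 0.0976).
‖u_2‖ = 0.7157, so q_2 = (-0.7498, 0.6475, 0.1363).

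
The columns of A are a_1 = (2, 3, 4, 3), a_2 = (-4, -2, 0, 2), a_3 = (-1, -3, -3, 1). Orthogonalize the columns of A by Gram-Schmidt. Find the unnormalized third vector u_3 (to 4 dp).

e_1 = a_1/‖a_1‖ = (2, 3, 4, 3)/6.1644 = (0.3244, 0.4867, 0.6489, 0.4867).
r_{12} = e_1·a_2 = -1.2978.
u_2 = a_2 + 1.2978·e_1 = (-3.5789, -1.3684, 0.8421, 2.6316).
‖u_2‖ = 4.7240, so e_2 = (-0.7576, -0.2897, 0.1783, 0.5571).
r_{13} = e_1·a_3 = -3.2444; r_{23} = e_2·a_3 = 1.6489.
u_3 = a_3 + 3.2444·e_1 − 1.6489·e_2 = (1.3019, -0.9434, -1.1887, 1.6604).

u_3 = (1.3019, -0.9434, -1.1887, 1.6604)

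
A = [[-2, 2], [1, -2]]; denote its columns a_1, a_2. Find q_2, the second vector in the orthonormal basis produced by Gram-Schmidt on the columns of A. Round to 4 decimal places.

a_1 = (-2, 1); ‖a_1‖ = 2.2361, so q_1 = (-0.8944, 0.4472).
q_1·a_2 = (-0.8944)·2 + 0.4472·(-2) = -2.6833.
u_2 = a_2 + 2.6833·q_1 = (-0.4000, -0.8000).
‖u_2‖ = 0.8944, so q_2 = (-0.4472, -0.8944).

q_2 = (-0.4472, -0.8944)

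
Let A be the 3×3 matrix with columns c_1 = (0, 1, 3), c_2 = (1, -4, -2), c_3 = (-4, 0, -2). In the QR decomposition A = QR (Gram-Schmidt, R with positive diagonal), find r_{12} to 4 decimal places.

r_{12} = -3.1623

c_1 = (0, 1, 3); ‖c_1‖ = 3.1623, so e_1 = (0.0000, 0.3162, 0.9487).
r_{12} = e_1·c_2 = -3.1623.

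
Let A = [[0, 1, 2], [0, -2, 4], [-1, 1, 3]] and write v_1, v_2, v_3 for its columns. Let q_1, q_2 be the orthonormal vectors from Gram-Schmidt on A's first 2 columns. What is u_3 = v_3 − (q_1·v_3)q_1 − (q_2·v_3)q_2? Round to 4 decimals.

v_1 = (0, 0, -1); ‖v_1‖ = 1.0000, so q_1 = (0.0000, 0.0000, -1.0000).
q_1·v_2 = 0.0000·1 + 0.0000·(-2) + (-1.0000)·1 = -1.0000.
u_2 = v_2 + 1.0000·q_1 = (1.0000, -2.0000, 0.0000).
‖u_2‖ = 2.2361, so q_2 = (0.4472, -0.8944, 0.0000).
q_1·v_3 = 0.0000·2 + 0.0000·4 + (-1.0000)·3 = -3.0000; q_2·v_3 = 0.4472·2 + (-0.8944)·4 + 0.0000·3 = -2.6833.
u_3 = v_3 + 3.0000·q_1 + 2.6833·q_2 = (3.2000, 1.6000, 0.0000).

u_3 = (3.2000, 1.6000, 0.0000)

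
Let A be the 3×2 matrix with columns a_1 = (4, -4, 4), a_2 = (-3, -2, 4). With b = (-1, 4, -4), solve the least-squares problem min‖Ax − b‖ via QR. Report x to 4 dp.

x = (-0.6346, -0.4615)

e_1 = a_1/‖a_1‖ = (4, -4, 4)/6.9282 = (0.5774, -0.5774, 0.5774).
r_{12} = e_1·a_2 = 1.7321.
u_2 = a_2 − 1.7321·e_1 = (-4.0000, -1.0000, 3.0000).
‖u_2‖ = 5.0990, so e_2 = (-0.7845, -0.1961, 0.5883).
Qᵀb = (-5.1962, -2.3534).
Back-substitute: x_2 = -2.3534/5.0990 = -0.4615.
x_1 = (-5.1962 − 1.7321·(-0.4615))/6.9282 = -0.6346.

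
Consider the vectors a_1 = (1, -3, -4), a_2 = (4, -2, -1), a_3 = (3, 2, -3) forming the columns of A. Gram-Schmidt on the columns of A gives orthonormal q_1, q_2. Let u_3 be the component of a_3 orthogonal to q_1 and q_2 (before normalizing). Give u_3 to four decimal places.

q_1 = a_1/‖a_1‖ = (1, -3, -4)/5.0990 = (0.1961, -0.5883, -0.7845).
r_{12} = q_1·a_2 = 2.7456.
u_2 = a_2 − 2.7456·q_1 = (3.4615, -0.3846, 1.1538).
‖u_2‖ = 3.6690, so q_2 = (0.9435, -0.1048, 0.3145).
r_{13} = q_1·a_3 = 1.7650; r_{23} = q_2·a_3 = 1.6773.
u_3 = a_3 − 1.7650·q_1 − 1.6773·q_2 = (1.0714, 3.2143, -2.1429).

u_3 = (1.0714, 3.2143, -2.1429)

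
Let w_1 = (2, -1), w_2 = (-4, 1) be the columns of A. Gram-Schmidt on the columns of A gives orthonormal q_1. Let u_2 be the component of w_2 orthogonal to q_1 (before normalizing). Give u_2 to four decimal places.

w_1 = (2, -1); ‖w_1‖ = 2.2361, so q_1 = (0.8944, -0.4472).
q_1·w_2 = 0.8944·(-4) + (-0.4472)·1 = -4.0249.
u_2 = w_2 + 4.0249·q_1 = (-0.4000, -0.8000).

u_2 = (-0.4000, -0.8000)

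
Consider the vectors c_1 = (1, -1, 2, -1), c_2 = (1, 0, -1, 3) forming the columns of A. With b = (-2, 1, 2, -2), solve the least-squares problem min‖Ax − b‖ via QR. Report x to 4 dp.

c_1 = (1, -1, 2, -1); ‖c_1‖ = 2.6458, so e_1 = (0.3780, -0.3780, 0.7559, -0.3780).
e_1·c_2 = 0.3780·1 + (-0.3780)·0 + 0.7559·(-1) + (-0.3780)·3 = -1.5119.
u_2 = c_2 + 1.5119·e_1 = (1.5714, -0.5714, 0.1429, 2.4286).
‖u_2‖ = 2.9520, so e_2 = (0.5323, -0.1936, 0.0484, 0.8227).
Qᵀb = (1.1339, -2.8068).
Back-substitute: x_2 = -2.8068/2.9520 = -0.9508.
x_1 = (1.1339 + 1.5119·(-0.9508))/2.6458 = -0.1148.

x = (-0.1148, -0.9508)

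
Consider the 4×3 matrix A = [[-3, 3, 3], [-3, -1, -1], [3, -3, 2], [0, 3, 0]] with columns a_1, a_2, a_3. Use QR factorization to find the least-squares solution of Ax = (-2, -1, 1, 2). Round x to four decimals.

x = (0.6101, 0.2982, -0.2995)

e_1 = a_1/‖a_1‖ = (-3, -3, 3, 0)/5.1962 = (-0.5774, -0.5774, 0.5774, 0.0000).
r_{12} = e_1·a_2 = -2.8868.
u_2 = a_2 + 2.8868·e_1 = (1.3333, -2.6667, -1.3333, 3.0000).
‖u_2‖ = 4.4347, so e_2 = (0.3007, -0.6013, -0.3007, 0.6765).
r_{13} = e_1·a_3 = 0.0000; r_{23} = e_2·a_3 = 0.9020.
u_3 = a_3 + 0.0000·e_1 − 0.9020·e_2 = (2.7288, -0.4576, 2.2712, -0.6102).
‖u_3‖ = 3.6313, so e_3 = (0.7515, -0.1260, 0.6254, -0.1680).
Qᵀb = (2.3094, 1.0523, -1.0875).
Back-substitute: x_3 = -1.0875/3.6313 = -0.2995.
x_2 = (1.0523 − 0.9020·(-0.2995))/4.4347 = 0.2982.
x_1 = (2.3094 + 2.8868·0.2982 + 0.0000·(-0.2995))/5.1962 = 0.6101.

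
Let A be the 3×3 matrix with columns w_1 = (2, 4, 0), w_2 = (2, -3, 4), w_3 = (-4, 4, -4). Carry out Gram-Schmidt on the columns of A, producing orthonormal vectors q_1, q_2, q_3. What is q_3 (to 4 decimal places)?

w_1 = (2, 4, 0); ‖w_1‖ = 4.4721, so q_1 = (0.4472, 0.8944, 0.0000).
q_1·w_2 = 0.4472·2 + 0.8944·(-3) + 0.0000·4 = -1.7889.
u_2 = w_2 + 1.7889·q_1 = (2.8000, -1.4000, 4.0000).
‖u_2‖ = 5.0794, so q_2 = (0.5512, -0.2756, 0.7875).
q_1·w_3 = 0.4472·(-4) + 0.8944·4 + 0.0000·(-4) = 1.7889; q_2·w_3 = 0.5512·(-4) + (-0.2756)·4 + 0.7875·(-4) = -6.4575.
u_3 = w_3 − 1.7889·q_1 + 6.4575·q_2 = (-1.2403, 0.6202, 1.0853).
‖u_3‖ = 1.7609, so q_3 = (-0.7044, 0.3522, 0.6163).

q_3 = (-0.7044, 0.3522, 0.6163)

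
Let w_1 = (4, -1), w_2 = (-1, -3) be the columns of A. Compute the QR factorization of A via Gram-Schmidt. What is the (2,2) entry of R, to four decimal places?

w_1 = (4, -1); ‖w_1‖ = 4.1231, so q_1 = (0.9701, -0.2425).
q_1·w_2 = 0.9701·(-1) + (-0.2425)·(-3) = -0.2425.
u_2 = w_2 + 0.2425·q_1 = (-0.7647, -3.0588).
r_{22} = ‖u_2‖ = 3.1530.

r_{22} = 3.1530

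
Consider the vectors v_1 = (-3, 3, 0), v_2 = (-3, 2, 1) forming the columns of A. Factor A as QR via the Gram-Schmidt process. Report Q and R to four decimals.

v_1 = (-3, 3, 0); ‖v_1‖ = 4.2426, so q_1 = (-0.7071, 0.7071, 0.0000).
q_1·v_2 = (-0.7071)·(-3) + 0.7071·2 + 0.0000·1 = 3.5355.
u_2 = v_2 − 3.5355·q_1 = (-0.5000, -0.5000, 1.0000).
‖u_2‖ = 1.2247, so q_2 = (-0.4082, -0.4082, 0.8165).

Q = [[-0.7071, -0.4082], [0.7071, -0.4082], [0.0000, 0.8165]], R = [[4.2426, 3.5355], [0.0000, 1.2247]]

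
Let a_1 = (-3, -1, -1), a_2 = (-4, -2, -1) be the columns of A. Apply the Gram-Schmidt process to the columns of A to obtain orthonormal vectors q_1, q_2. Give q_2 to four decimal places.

a_1 = (-3, -1, -1); ‖a_1‖ = 3.3166, so q_1 = (-0.9045, -0.3015, -0.3015).
q_1·a_2 = (-0.9045)·(-4) + (-0.3015)·(-2) + (-0.3015)·(-1) = 4.5227.
u_2 = a_2 − 4.5227·q_1 = (0.0909, -0.6364, 0.3636).
‖u_2‖ = 0.7385, so q_2 = (0.1231, -0.8616, 0.4924).

q_2 = (0.1231, -0.8616, 0.4924)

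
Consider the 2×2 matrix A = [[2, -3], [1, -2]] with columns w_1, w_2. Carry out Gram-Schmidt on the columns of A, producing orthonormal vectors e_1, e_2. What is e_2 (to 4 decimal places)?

e_2 = (0.4472, -0.8944)

w_1 = (2, 1); ‖w_1‖ = 2.2361, so e_1 = (0.8944, 0.4472).
e_1·w_2 = 0.8944·(-3) + 0.4472·(-2) = -3.5777.
u_2 = w_2 + 3.5777·e_1 = (0.2000, -0.4000).
‖u_2‖ = 0.4472, so e_2 = (0.4472, -0.8944).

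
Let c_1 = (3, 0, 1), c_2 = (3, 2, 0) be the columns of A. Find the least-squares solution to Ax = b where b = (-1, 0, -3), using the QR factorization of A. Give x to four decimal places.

x = (-1.0408, 0.4898)

c_1 = (3, 0, 1); ‖c_1‖ = 3.1623, so e_1 = (0.9487, 0.0000, 0.3162).
e_1·c_2 = 0.9487·3 + 0.0000·2 + 0.3162·0 = 2.8460.
u_2 = c_2 − 2.8460·e_1 = (0.3000, 2.0000, -0.9000).
‖u_2‖ = 2.2136, so e_2 = (0.1355, 0.9035, -0.4066).
Qᵀb = (-1.8974, 1.0842).
Back-substitute: x_2 = 1.0842/2.2136 = 0.4898.
x_1 = (-1.8974 − 2.8460·0.4898)/3.1623 = -1.0408.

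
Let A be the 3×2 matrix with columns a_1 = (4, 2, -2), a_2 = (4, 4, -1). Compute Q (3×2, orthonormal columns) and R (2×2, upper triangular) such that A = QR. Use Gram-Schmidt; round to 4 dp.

a_1 = (4, 2, -2); ‖a_1‖ = 4.8990, so e_1 = (0.8165, 0.4082, -0.4082).
e_1·a_2 = 0.8165·4 + 0.4082·4 + (-0.4082)·(-1) = 5.3072.
u_2 = a_2 − 5.3072·e_1 = (-0.3333, 1.8333, 1.1667).
‖u_2‖ = 2.1985, so e_2 = (-0.1516, 0.8339, 0.5307).

Q = [[0.8165, -0.1516], [0.4082, 0.8339], [-0.4082, 0.5307]], R = [[4.8990, 5.3072], [0.0000, 2.1985]]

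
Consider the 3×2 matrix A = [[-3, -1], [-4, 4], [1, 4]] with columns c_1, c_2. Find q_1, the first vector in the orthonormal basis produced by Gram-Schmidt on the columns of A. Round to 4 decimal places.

q_1 = c_1/‖c_1‖ = (-3, -4, 1)/5.0990 = (-0.5883, -0.7845, 0.1961).

q_1 = (-0.5883, -0.7845, 0.1961)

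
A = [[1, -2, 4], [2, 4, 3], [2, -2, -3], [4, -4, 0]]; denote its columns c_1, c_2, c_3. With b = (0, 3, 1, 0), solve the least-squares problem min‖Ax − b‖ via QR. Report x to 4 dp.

x = (0.5824, 0.4607, -0.0276)

q_1 = c_1/‖c_1‖ = (1, 2, 2, 4)/5.0000 = (0.2000, 0.4000, 0.4000, 0.8000).
r_{12} = q_1·c_2 = -2.8000.
u_2 = c_2 + 2.8000·q_1 = (-1.4400, 5.1200, -0.8800, -1.7600).
‖u_2‖ = 5.6710, so q_2 = (-0.2539, 0.9028, -0.1552, -0.3104).
r_{13} = q_1·c_3 = 0.8000; r_{23} = q_2·c_3 = 2.1584.
u_3 = c_3 − 0.8000·q_1 − 2.1584·q_2 = (4.3881, 0.7313, -2.9851, 0.0299).
‖u_3‖ = 5.3574, so q_3 = (0.8191, 0.1365, -0.5572, 0.0056).
Qᵀb = (1.6000, 2.5534, -0.1477).
Back-substitute: x_3 = -0.1477/5.3574 = -0.0276.
x_2 = (2.5534 − 2.1584·(-0.0276))/5.6710 = 0.4607.
x_1 = (1.6000 + 2.8000·0.4607 − 0.8000·(-0.0276))/5.0000 = 0.5824.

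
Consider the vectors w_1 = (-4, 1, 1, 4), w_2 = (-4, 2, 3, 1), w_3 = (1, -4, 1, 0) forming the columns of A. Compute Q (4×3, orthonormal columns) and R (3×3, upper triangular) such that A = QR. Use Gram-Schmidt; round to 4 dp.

Q = [[-0.6860, -0.3106, -0.0447], [0.1715, 0.3710, -0.8633], [0.1715, 0.6644, 0.5006], [0.6860, -0.5695, 0.0460]], R = [[5.8310, 4.2875, -1.2005], [0.0000, 3.4085, -1.1304], [0.0000, 0.0000, 3.9091]]

q_1 = w_1/‖w_1‖ = (-4, 1, 1, 4)/5.8310 = (-0.6860, 0.1715, 0.1715, 0.6860).
r_{12} = q_1·w_2 = 4.2875.
u_2 = w_2 − 4.2875·q_1 = (-1.0588, 1.2647, 2.2647, -1.9412).
‖u_2‖ = 3.4085, so q_2 = (-0.3106, 0.3710, 0.6644, -0.5695).
r_{13} = q_1·w_3 = -1.2005; r_{23} = q_2·w_3 = -1.1304.
u_3 = w_3 + 1.2005·q_1 + 1.1304·q_2 = (-0.1747, -3.3747, 1.9570, 0.1797).
‖u_3‖ = 3.9091, so q_3 = (-0.0447, -0.8633, 0.5006, 0.0460).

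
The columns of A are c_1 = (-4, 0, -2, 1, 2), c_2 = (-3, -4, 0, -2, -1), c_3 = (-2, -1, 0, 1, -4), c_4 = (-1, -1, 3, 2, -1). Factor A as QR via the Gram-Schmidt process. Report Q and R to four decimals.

Q = [[-0.8000, -0.3283, -0.2688, -0.1628], [0.0000, -0.7636, 0.1705, -0.1776], [-0.4000, 0.1222, -0.0467, 0.8090], [0.2000, -0.4429, 0.4725, 0.4769], [0.4000, -0.3131, -0.8205, 0.2450]], R = [[5.0000, 1.6000, 0.2000, -0.4000], [0.0000, 5.2383, 2.2297, 0.8858], [0.0000, 0.0000, 4.1217, 1.7238], [0.0000, 0.0000, 0.0000, 3.4762]]

c_1 = (-4, 0, -2, 1, 2); ‖c_1‖ = 5.0000, so q_1 = (-0.8000, 0.0000, -0.4000, 0.2000, 0.4000).
q_1·c_2 = (-0.8000)·(-3) + 0.0000·(-4) + (-0.4000)·0 + 0.2000·(-2) + 0.4000·(-1) = 1.6000.
u_2 = c_2 − 1.6000·q_1 = (-1.7200, -4.0000, 0.6400, -2.3200, -1.6400).
‖u_2‖ = 5.2383, so q_2 = (-0.3283, -0.7636, 0.1222, -0.4429, -0.3131).
q_1·c_3 = (-0.8000)·(-2) + 0.0000·(-1) + (-0.4000)·0 + 0.2000·1 + 0.4000·(-4) = 0.2000; q_2·c_3 = (-0.3283)·(-2) + (-0.7636)·(-1) + 0.1222·0 + (-0.4429)·1 + (-0.3131)·(-4) = 2.2297.
u_3 = c_3 − 0.2000·q_1 − 2.2297·q_2 = (-1.1079, 0.7026, -0.1924, 1.9475, -3.3819).
‖u_3‖ = 4.1217, so q_3 = (-0.2688, 0.1705, -0.0467, 0.4725, -0.8205).
q_1·c_4 = (-0.8000)·(-1) + 0.0000·(-1) + (-0.4000)·3 + 0.2000·2 + 0.4000·(-1) = -0.4000; q_2·c_4 = (-0.3283)·(-1) + (-0.7636)·(-1) + 0.1222·3 + (-0.4429)·2 + (-0.3131)·(-1) = 0.8858; q_3·c_4 = (-0.2688)·(-1) + 0.1705·(-1) + (-0.0467)·3 + 0.4725·2 + (-0.8205)·(-1) = 1.7238.
u_4 = c_4 + 0.4000·q_1 − 0.8858·q_2 − 1.7238·q_3 = (-0.5658, -0.6175, 2.8123, 1.6578, 0.8517).
‖u_4‖ = 3.4762, so q_4 = (-0.1628, -0.1776, 0.8090, 0.4769, 0.2450).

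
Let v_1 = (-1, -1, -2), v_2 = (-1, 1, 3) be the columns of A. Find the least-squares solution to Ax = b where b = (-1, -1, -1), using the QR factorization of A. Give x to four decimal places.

x = (0.8667, 0.2000)

v_1 = (-1, -1, -2); ‖v_1‖ = 2.4495, so q_1 = (-0.4082, -0.4082, -0.8165).
q_1·v_2 = (-0.4082)·(-1) + (-0.4082)·1 + (-0.8165)·3 = -2.4495.
u_2 = v_2 + 2.4495·q_1 = (-2.0000, 0.0000, 1.0000).
‖u_2‖ = 2.2361, so q_2 = (-0.8944, 0.0000, 0.4472).
Qᵀb = (1.6330, 0.4472).
Back-substitute: x_2 = 0.4472/2.2361 = 0.2000.
x_1 = (1.6330 + 2.4495·0.2000)/2.4495 = 0.8667.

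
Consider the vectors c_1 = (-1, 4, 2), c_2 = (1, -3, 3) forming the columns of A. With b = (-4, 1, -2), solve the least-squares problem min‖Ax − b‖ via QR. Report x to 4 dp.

x = (-0.0429, -0.7000)

c_1 = (-1, 4, 2); ‖c_1‖ = 4.5826, so e_1 = (-0.2182, 0.8729, 0.4364).
e_1·c_2 = (-0.2182)·1 + 0.8729·(-3) + 0.4364·3 = -1.5275.
u_2 = c_2 + 1.5275·e_1 = (0.6667, -1.6667, 3.6667).
‖u_2‖ = 4.0825, so e_2 = (0.1633, -0.4082, 0.8981).
Qᵀb = (0.8729, -2.8577).
Back-substitute: x_2 = -2.8577/4.0825 = -0.7000.
x_1 = (0.8729 + 1.5275·(-0.7000))/4.5826 = -0.0429.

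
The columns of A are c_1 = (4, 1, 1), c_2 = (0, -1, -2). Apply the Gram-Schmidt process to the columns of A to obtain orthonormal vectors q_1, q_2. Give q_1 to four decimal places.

c_1 = (4, 1, 1); ‖c_1‖ = 4.2426, so q_1 = (0.9428, 0.2357, 0.2357).

q_1 = (0.9428, 0.2357, 0.2357)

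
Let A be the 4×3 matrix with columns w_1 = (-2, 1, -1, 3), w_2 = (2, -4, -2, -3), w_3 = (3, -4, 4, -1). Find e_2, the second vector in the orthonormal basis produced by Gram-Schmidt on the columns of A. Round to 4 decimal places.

w_1 = (-2, 1, -1, 3); ‖w_1‖ = 3.8730, so e_1 = (-0.5164, 0.2582, -0.2582, 0.7746).
e_1·w_2 = (-0.5164)·2 + 0.2582·(-4) + (-0.2582)·(-2) + 0.7746·(-3) = -3.8730.
u_2 = w_2 + 3.8730·e_1 = (0.0000, -3.0000, -3.0000, 0.0000).
‖u_2‖ = 4.2426, so e_2 = (0.0000, -0.7071, -0.7071, 0.0000).

e_2 = (0.0000, -0.7071, -0.7071, 0.0000)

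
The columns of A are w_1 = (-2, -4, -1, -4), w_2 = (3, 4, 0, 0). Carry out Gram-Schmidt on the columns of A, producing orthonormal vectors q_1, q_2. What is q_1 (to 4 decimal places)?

q_1 = w_1/‖w_1‖ = (-2, -4, -1, -4)/6.0828 = (-0.3288, -0.6576, -0.1644, -0.6576).

q_1 = (-0.3288, -0.6576, -0.1644, -0.6576)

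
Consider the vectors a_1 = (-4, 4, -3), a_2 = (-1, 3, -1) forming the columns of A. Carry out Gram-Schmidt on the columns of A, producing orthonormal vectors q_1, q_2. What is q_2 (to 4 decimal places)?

q_2 = (0.5762, 0.7737, 0.2634)

a_1 = (-4, 4, -3); ‖a_1‖ = 6.4031, so q_1 = (-0.6247, 0.6247, -0.4685).
q_1·a_2 = (-0.6247)·(-1) + 0.6247·3 + (-0.4685)·(-1) = 2.9673.
u_2 = a_2 − 2.9673·q_1 = (0.8537, 1.1463, 0.3902).
‖u_2‖ = 1.4816, so q_2 = (0.5762, 0.7737, 0.2634).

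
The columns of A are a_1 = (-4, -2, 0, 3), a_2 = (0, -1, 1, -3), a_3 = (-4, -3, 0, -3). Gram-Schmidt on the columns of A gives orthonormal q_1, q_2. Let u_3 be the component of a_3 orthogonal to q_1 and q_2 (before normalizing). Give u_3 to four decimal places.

u_3 = (-0.6370, 0.3074, -1.6259, -0.6444)

a_1 = (-4, -2, 0, 3); ‖a_1‖ = 5.3852, so q_1 = (-0.7428, -0.3714, 0.0000, 0.5571).
q_1·a_2 = (-0.7428)·0 + (-0.3714)·(-1) + 0.0000·1 + 0.5571·(-3) = -1.2999.
u_2 = a_2 + 1.2999·q_1 = (-0.9655, -1.4828, 1.0000, -2.2759).
‖u_2‖ = 3.0513, so q_2 = (-0.3164, -0.4859, 0.3277, -0.7459).
q_1·a_3 = (-0.7428)·(-4) + (-0.3714)·(-3) + 0.0000·0 + 0.5571·(-3) = 2.4140; q_2·a_3 = (-0.3164)·(-4) + (-0.4859)·(-3) + 0.3277·0 + (-0.7459)·(-3) = 4.9612.
u_3 = a_3 − 2.4140·q_1 − 4.9612·q_2 = (-0.6370, 0.3074, -1.6259, -0.6444).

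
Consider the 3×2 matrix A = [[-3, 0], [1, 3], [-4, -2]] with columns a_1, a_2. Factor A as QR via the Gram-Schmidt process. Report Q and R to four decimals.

q_1 = a_1/‖a_1‖ = (-3, 1, -4)/5.0990 = (-0.5883, 0.1961, -0.7845).
r_{12} = q_1·a_2 = 2.1573.
u_2 = a_2 − 2.1573·q_1 = (1.2692, 2.5769, -0.3077).
‖u_2‖ = 2.8890, so q_2 = (0.4393, 0.8920, -0.1065).

Q = [[-0.5883, 0.4393], [0.1961, 0.8920], [-0.7845, -0.1065]], R = [[5.0990, 2.1573], [0.0000, 2.8890]]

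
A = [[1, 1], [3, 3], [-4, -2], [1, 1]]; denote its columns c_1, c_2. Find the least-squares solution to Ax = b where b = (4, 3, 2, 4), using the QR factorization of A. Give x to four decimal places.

e_1 = c_1/‖c_1‖ = (1, 3, -4, 1)/5.1962 = (0.1925, 0.5774, -0.7698, 0.1925).
r_{12} = e_1·c_2 = 3.6566.
u_2 = c_2 − 3.6566·e_1 = (0.2963, 0.8889, 0.8148, 0.2963).
‖u_2‖ = 1.2766, so e_2 = (0.2321, 0.6963, 0.6383, 0.2321).
Qᵀb = (1.7321, 5.2223).
Back-substitute: x_2 = 5.2223/1.2766 = 4.0909.
x_1 = (1.7321 − 3.6566·4.0909)/5.1962 = -2.5455.

x = (-2.5455, 4.0909)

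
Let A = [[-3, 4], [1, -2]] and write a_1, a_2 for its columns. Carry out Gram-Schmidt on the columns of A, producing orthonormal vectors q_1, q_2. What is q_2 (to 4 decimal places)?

a_1 = (-3, 1); ‖a_1‖ = 3.1623, so q_1 = (-0.9487, 0.3162).
q_1·a_2 = (-0.9487)·4 + 0.3162·(-2) = -4.4272.
u_2 = a_2 + 4.4272·q_1 = (-0.2000, -0.6000).
‖u_2‖ = 0.6325, so q_2 = (-0.3162, -0.9487).

q_2 = (-0.3162, -0.9487)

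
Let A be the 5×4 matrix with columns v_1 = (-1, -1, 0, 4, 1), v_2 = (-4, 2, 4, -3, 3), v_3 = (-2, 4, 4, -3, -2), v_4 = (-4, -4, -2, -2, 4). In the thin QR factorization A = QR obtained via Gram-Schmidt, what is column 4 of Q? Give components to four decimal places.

e_4 = (-0.7235, -0.3844, -0.3236, -0.1662, -0.4432)

v_1 = (-1, -1, 0, 4, 1); ‖v_1‖ = 4.3589, so e_1 = (-0.2294, -0.2294, 0.0000, 0.9177, 0.2294).
e_1·v_2 = (-0.2294)·(-4) + (-0.2294)·2 + 0.0000·4 + 0.9177·(-3) + 0.2294·3 = -1.6059.
u_2 = v_2 + 1.6059·e_1 = (-4.3684, 1.6316, 4.0000, -1.5263, 3.3684).
‖u_2‖ = 7.1708, so e_2 = (-0.6092, 0.2275, 0.5578, -0.2129, 0.4697).
e_1·v_3 = (-0.2294)·(-2) + (-0.2294)·4 + 0.0000·4 + 0.9177·(-3) + 0.2294·(-2) = -3.6707; e_2·v_3 = (-0.6092)·(-2) + 0.2275·4 + 0.5578·4 + (-0.2129)·(-3) + 0.4697·(-2) = 4.0588.
u_3 = v_3 + 3.6707·e_1 − 4.0588·e_2 = (-0.3695, 2.2344, 1.7359, 1.2323, -3.0645).
‖u_3‖ = 4.3649, so e_3 = (-0.0847, 0.5119, 0.3977, 0.2823, -0.7021).
e_1·v_4 = (-0.2294)·(-4) + (-0.2294)·(-4) + 0.0000·(-2) + 0.9177·(-2) + 0.2294·4 = 0.9177; e_2·v_4 = (-0.6092)·(-4) + 0.2275·(-4) + 0.5578·(-2) + (-0.2129)·(-2) + 0.4697·4 = 2.7157; e_3·v_4 = (-0.0847)·(-4) + 0.5119·(-4) + 0.3977·(-2) + 0.2823·(-2) + (-0.7021)·4 = -5.8774.
u_4 = v_4 − 0.9177·e_1 − 2.7157·e_2 + 5.8774·e_3 = (-2.6326, -1.3987, -1.1774, -0.6047, -1.6125).
‖u_4‖ = 3.6386, so e_4 = (-0.7235, -0.3844, -0.3236, -0.1662, -0.4432).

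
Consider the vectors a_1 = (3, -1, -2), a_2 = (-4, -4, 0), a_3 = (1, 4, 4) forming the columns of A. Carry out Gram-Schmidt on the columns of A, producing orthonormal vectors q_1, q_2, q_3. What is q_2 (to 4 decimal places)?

a_1 = (3, -1, -2); ‖a_1‖ = 3.7417, so q_1 = (0.8018, -0.2673, -0.5345).
q_1·a_2 = 0.8018·(-4) + (-0.2673)·(-4) + (-0.5345)·0 = -2.1381.
u_2 = a_2 + 2.1381·q_1 = (-2.2857, -4.5714, -1.1429).
‖u_2‖ = 5.2372, so q_2 = (-0.4364, -0.8729, -0.2182).

q_2 = (-0.4364, -0.8729, -0.2182)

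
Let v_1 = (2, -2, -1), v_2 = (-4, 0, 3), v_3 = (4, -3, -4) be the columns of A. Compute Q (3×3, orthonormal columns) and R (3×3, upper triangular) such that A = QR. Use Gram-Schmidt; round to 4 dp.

Q = [[0.6667, -0.4576, -0.5883], [-0.6667, -0.7191, -0.1961], [-0.3333, 0.5230, -0.7845]], R = [[3.0000, -3.6667, 6.0000], [0.0000, 3.3993, -1.7650], [0.0000, 0.0000, 1.3728]]

v_1 = (2, -2, -1); ‖v_1‖ = 3.0000, so e_1 = (0.6667, -0.6667, -0.3333).
e_1·v_2 = 0.6667·(-4) + (-0.6667)·0 + (-0.3333)·3 = -3.6667.
u_2 = v_2 + 3.6667·e_1 = (-1.5556, -2.4444, 1.7778).
‖u_2‖ = 3.3993, so e_2 = (-0.4576, -0.7191, 0.5230).
e_1·v_3 = 0.6667·4 + (-0.6667)·(-3) + (-0.3333)·(-4) = 6.0000; e_2·v_3 = (-0.4576)·4 + (-0.7191)·(-3) + 0.5230·(-4) = -1.7650.
u_3 = v_3 − 6.0000·e_1 + 1.7650·e_2 = (-0.8077, -0.2692, -1.0769).
‖u_3‖ = 1.3728, so e_3 = (-0.5883, -0.1961, -0.7845).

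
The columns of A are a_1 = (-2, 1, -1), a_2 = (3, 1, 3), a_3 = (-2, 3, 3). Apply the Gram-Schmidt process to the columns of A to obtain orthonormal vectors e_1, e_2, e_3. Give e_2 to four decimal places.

a_1 = (-2, 1, -1); ‖a_1‖ = 2.4495, so e_1 = (-0.8165, 0.4082, -0.4082).
e_1·a_2 = (-0.8165)·3 + 0.4082·1 + (-0.4082)·3 = -3.2660.
u_2 = a_2 + 3.2660·e_1 = (0.3333, 2.3333, 1.6667).
‖u_2‖ = 2.8868, so e_2 = (0.1155, 0.8083, 0.5774).

e_2 = (0.1155, 0.8083, 0.5774)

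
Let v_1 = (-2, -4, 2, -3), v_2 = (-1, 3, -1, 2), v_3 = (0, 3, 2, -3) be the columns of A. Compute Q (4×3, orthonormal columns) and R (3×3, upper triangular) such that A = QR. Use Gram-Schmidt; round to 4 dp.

Q = [[-0.3482, -0.9185, 0.1475], [-0.6963, 0.3594, 0.6204], [0.3482, 0.0399, 0.4123], [-0.5222, 0.1597, -0.6506]], R = [[5.7446, -3.1334, 0.1741], [0.0000, 2.2764, 0.6789], [0.0000, 0.0000, 4.6378]]

v_1 = (-2, -4, 2, -3); ‖v_1‖ = 5.7446, so q_1 = (-0.3482, -0.6963, 0.3482, -0.5222).
q_1·v_2 = (-0.3482)·(-1) + (-0.6963)·3 + 0.3482·(-1) + (-0.5222)·2 = -3.1334.
u_2 = v_2 + 3.1334·q_1 = (-2.0909, 0.8182, 0.0909, 0.3636).
‖u_2‖ = 2.2764, so q_2 = (-0.9185, 0.3594, 0.0399, 0.1597).
q_1·v_3 = (-0.3482)·0 + (-0.6963)·3 + 0.3482·2 + (-0.5222)·(-3) = 0.1741; q_2·v_3 = (-0.9185)·0 + 0.3594·3 + 0.0399·2 + 0.1597·(-3) = 0.6789.
u_3 = v_3 − 0.1741·q_1 − 0.6789·q_2 = (0.6842, 2.8772, 1.9123, -3.0175).
‖u_3‖ = 4.6378, so q_3 = (0.1475, 0.6204, 0.4123, -0.6506).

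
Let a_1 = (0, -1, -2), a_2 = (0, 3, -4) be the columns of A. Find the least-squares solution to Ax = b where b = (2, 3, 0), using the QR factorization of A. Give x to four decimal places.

a_1 = (0, -1, -2); ‖a_1‖ = 2.2361, so e_1 = (0.0000, -0.4472, -0.8944).
e_1·a_2 = 0.0000·0 + (-0.4472)·3 + (-0.8944)·(-4) = 2.2361.
u_2 = a_2 − 2.2361·e_1 = (0.0000, 4.0000, -2.0000).
‖u_2‖ = 4.4721, so e_2 = (0.0000, 0.8944, -0.4472).
Qᵀb = (-1.3416, 2.6833).
Back-substitute: x_2 = 2.6833/4.4721 = 0.6000.
x_1 = (-1.3416 − 2.2361·0.6000)/2.2361 = -1.2000.

x = (-1.2000, 0.6000)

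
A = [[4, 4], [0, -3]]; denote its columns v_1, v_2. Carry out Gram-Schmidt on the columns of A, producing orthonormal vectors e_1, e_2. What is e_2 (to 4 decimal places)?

v_1 = (4, 0); ‖v_1‖ = 4.0000, so e_1 = (1.0000, 0.0000).
e_1·v_2 = 1.0000·4 + 0.0000·(-3) = 4.0000.
u_2 = v_2 − 4.0000·e_1 = (0.0000, -3.0000).
‖u_2‖ = 3.0000, so e_2 = (0.0000, -1.0000).

e_2 = (0.0000, -1.0000)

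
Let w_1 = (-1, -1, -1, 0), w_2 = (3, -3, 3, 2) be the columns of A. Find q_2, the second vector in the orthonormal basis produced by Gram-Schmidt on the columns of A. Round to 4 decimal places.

q_2 = (0.3780, -0.7559, 0.3780, 0.3780)

q_1 = w_1/‖w_1‖ = (-1, -1, -1, 0)/1.7321 = (-0.5774, -0.5774, -0.5774, 0.0000).
r_{12} = q_1·w_2 = -1.7321.
u_2 = w_2 + 1.7321·q_1 = (2.0000, -4.0000, 2.0000, 2.0000).
‖u_2‖ = 5.2915, so q_2 = (0.3780, -0.7559, 0.3780, 0.3780).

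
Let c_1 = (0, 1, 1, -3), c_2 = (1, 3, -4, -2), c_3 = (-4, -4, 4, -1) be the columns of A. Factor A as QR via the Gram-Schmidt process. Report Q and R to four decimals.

c_1 = (0, 1, 1, -3); ‖c_1‖ = 3.3166, so q_1 = (0.0000, 0.3015, 0.3015, -0.9045).
q_1·c_2 = 0.0000·1 + 0.3015·3 + 0.3015·(-4) + (-0.9045)·(-2) = 1.5076.
u_2 = c_2 − 1.5076·q_1 = (1.0000, 2.5455, -4.4545, -0.6364).
‖u_2‖ = 5.2657, so q_2 = (0.1899, 0.4834, -0.8460, -0.1209).
q_1·c_3 = 0.0000·(-4) + 0.3015·(-4) + 0.3015·4 + (-0.9045)·(-1) = 0.9045; q_2·c_3 = 0.1899·(-4) + 0.4834·(-4) + (-0.8460)·4 + (-0.1209)·(-1) = -5.9562.
u_3 = c_3 − 0.9045·q_1 + 5.9562·q_2 = (-2.8689, -1.3934, -1.3115, -0.9016).
‖u_3‖ = 3.5644, so q_3 = (-0.8049, -0.3909, -0.3679, -0.2530).

Q = [[0.0000, 0.1899, -0.8049], [0.3015, 0.4834, -0.3909], [0.3015, -0.8460, -0.3679], [-0.9045, -0.1209, -0.2530]], R = [[3.3166, 1.5076, 0.9045], [0.0000, 5.2657, -5.9562], [0.0000, 0.0000, 3.5644]]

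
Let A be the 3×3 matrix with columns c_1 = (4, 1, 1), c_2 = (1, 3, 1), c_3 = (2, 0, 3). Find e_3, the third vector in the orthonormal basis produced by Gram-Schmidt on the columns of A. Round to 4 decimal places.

e_1 = c_1/‖c_1‖ = (4, 1, 1)/4.2426 = (0.9428, 0.2357, 0.2357).
r_{12} = e_1·c_2 = 1.8856.
u_2 = c_2 − 1.8856·e_1 = (-0.7778, 2.5556, 0.5556).
‖u_2‖ = 2.7285, so e_2 = (-0.2851, 0.9366, 0.2036).
r_{13} = e_1·c_3 = 2.5927; r_{23} = e_2·c_3 = 0.0407.
u_3 = c_3 − 2.5927·e_1 − 0.0407·e_2 = (-0.4328, -0.6493, 2.3806).
‖u_3‖ = 2.5052, so e_3 = (-0.1728, -0.2592, 0.9503).

e_3 = (-0.1728, -0.2592, 0.9503)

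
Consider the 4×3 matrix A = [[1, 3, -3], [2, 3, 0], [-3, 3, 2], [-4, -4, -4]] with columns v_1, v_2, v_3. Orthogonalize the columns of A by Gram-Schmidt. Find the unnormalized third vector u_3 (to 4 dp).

u_3 = (-3.8965, -0.9865, 1.4632, -2.5648)

e_1 = v_1/‖v_1‖ = (1, 2, -3, -4)/5.4772 = (0.1826, 0.3651, -0.5477, -0.7303).
r_{12} = e_1·v_2 = 2.9212.
u_2 = v_2 − 2.9212·e_1 = (2.4667, 1.9333, 4.6000, -1.8667).
‖u_2‖ = 5.8708, so e_2 = (0.4202, 0.3293, 0.7835, -0.3180).
r_{13} = e_1·v_3 = 1.2780; r_{23} = e_2·v_3 = 1.5784.
u_3 = v_3 − 1.2780·e_1 − 1.5784·e_2 = (-3.8965, -0.9865, 1.4632, -2.5648).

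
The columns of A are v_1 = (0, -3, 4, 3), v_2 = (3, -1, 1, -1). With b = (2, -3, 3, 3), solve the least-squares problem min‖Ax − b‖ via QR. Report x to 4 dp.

x = (0.8265, 0.4745)

q_1 = v_1/‖v_1‖ = (0, -3, 4, 3)/5.8310 = (0.0000, -0.5145, 0.6860, 0.5145).
r_{12} = q_1·v_2 = 0.6860.
u_2 = v_2 − 0.6860·q_1 = (3.0000, -0.6471, 0.5294, -1.3529).
‖u_2‖ = 3.3955, so q_2 = (0.8835, -0.1906, 0.1559, -0.3985).
Qᵀb = (5.1450, 1.6111).
Back-substitute: x_2 = 1.6111/3.3955 = 0.4745.
x_1 = (5.1450 − 0.6860·0.4745)/5.8310 = 0.8265.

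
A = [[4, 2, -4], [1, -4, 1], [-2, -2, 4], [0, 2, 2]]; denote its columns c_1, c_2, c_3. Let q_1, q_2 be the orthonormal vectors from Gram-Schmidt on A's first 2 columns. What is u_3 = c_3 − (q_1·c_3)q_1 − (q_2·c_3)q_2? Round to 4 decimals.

u_3 = (0.5191, 0.8244, 1.4504, 2.5802)

q_1 = c_1/‖c_1‖ = (4, 1, -2, 0)/4.5826 = (0.8729, 0.2182, -0.4364, 0.0000).
r_{12} = q_1·c_2 = 1.7457.
u_2 = c_2 − 1.7457·q_1 = (0.4762, -4.3810, -1.2381, 2.0000).
‖u_2‖ = 4.9952, so q_2 = (0.0953, -0.8770, -0.2479, 0.4004).
r_{13} = q_1·c_3 = -5.0190; r_{23} = q_2·c_3 = -1.4490.
u_3 = c_3 + 5.0190·q_1 + 1.4490·q_2 = (0.5191, 0.8244, 1.4504, 2.5802).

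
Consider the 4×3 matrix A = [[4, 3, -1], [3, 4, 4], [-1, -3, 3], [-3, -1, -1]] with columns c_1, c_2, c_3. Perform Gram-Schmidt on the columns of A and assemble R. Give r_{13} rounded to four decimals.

c_1 = (4, 3, -1, -3); ‖c_1‖ = 5.9161, so q_1 = (0.6761, 0.5071, -0.1690, -0.5071).
r_{13} = q_1·c_3 = 1.3522.

r_{13} = 1.3522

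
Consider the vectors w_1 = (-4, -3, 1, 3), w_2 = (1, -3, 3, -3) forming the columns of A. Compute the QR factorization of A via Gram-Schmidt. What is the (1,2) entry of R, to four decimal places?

w_1 = (-4, -3, 1, 3); ‖w_1‖ = 5.9161, so q_1 = (-0.6761, -0.5071, 0.1690, 0.5071).
r_{12} = q_1·w_2 = -0.1690.

r_{12} = -0.1690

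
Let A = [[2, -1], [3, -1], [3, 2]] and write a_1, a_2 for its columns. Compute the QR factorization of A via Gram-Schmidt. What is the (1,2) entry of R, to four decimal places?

a_1 = (2, 3, 3); ‖a_1‖ = 4.6904, so q_1 = (0.4264, 0.6396, 0.6396).
r_{12} = q_1·a_2 = 0.2132.

r_{12} = 0.2132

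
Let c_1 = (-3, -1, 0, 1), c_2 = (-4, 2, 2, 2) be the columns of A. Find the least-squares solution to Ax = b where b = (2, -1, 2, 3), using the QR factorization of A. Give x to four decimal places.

c_1 = (-3, -1, 0, 1); ‖c_1‖ = 3.3166, so e_1 = (-0.9045, -0.3015, 0.0000, 0.3015).
e_1·c_2 = (-0.9045)·(-4) + (-0.3015)·2 + 0.0000·2 + 0.3015·2 = 3.6181.
u_2 = c_2 − 3.6181·e_1 = (-0.7273, 3.0909, 2.0000, 0.9091).
‖u_2‖ = 3.8612, so e_2 = (-0.1884, 0.8005, 0.5180, 0.2354).
Qᵀb = (-0.6030, 0.5651).
Back-substitute: x_2 = 0.5651/3.8612 = 0.1463.
x_1 = (-0.6030 − 3.6181·0.1463)/3.3166 = -0.3415.

x = (-0.3415, 0.1463)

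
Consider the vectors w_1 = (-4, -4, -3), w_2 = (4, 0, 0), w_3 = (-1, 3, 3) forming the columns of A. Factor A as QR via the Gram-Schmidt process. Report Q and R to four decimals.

q_1 = w_1/‖w_1‖ = (-4, -4, -3)/6.4031 = (-0.6247, -0.6247, -0.4685).
r_{12} = q_1·w_2 = -2.4988.
u_2 = w_2 + 2.4988·q_1 = (2.4390, -1.5610, -1.1707).
‖u_2‖ = 3.1235, so q_2 = (0.7809, -0.4998, -0.3748).
r_{13} = q_1·w_3 = -2.6550; r_{23} = q_2·w_3 = -3.4046.
u_3 = w_3 + 2.6550·q_1 + 3.4046·q_2 = (0.0000, -0.3600, 0.4800).
‖u_3‖ = 0.6000, so q_3 = (0.0000, -0.6000, 0.8000).

Q = [[-0.6247, 0.7809, 0.0000], [-0.6247, -0.4998, -0.6000], [-0.4685, -0.3748, 0.8000]], R = [[6.4031, -2.4988, -2.6550], [0.0000, 3.1235, -3.4046], [0.0000, 0.0000, 0.6000]]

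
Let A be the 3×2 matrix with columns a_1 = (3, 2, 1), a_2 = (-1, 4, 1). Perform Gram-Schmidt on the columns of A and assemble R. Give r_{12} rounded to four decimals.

q_1 = a_1/‖a_1‖ = (3, 2, 1)/3.7417 = (0.8018, 0.5345, 0.2673).
r_{12} = q_1·a_2 = 1.6036.

r_{12} = 1.6036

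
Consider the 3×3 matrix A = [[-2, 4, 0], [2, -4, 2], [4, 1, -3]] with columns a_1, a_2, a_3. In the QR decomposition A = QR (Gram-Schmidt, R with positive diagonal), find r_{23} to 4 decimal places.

a_1 = (-2, 2, 4); ‖a_1‖ = 4.8990, so q_1 = (-0.4082, 0.4082, 0.8165).
q_1·a_2 = (-0.4082)·4 + 0.4082·(-4) + 0.8165·1 = -2.4495.
u_2 = a_2 + 2.4495·q_1 = (3.0000, -3.0000, 3.0000).
‖u_2‖ = 5.1962, so q_2 = (0.5774, -0.5774, 0.5774).
r_{23} = q_2·a_3 = -2.8868.

r_{23} = -2.8868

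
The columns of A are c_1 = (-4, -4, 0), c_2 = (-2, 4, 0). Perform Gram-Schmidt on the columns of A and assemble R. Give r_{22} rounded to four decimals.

r_{22} = 4.2426

e_1 = c_1/‖c_1‖ = (-4, -4, 0)/5.6569 = (-0.7071, -0.7071, 0.0000).
r_{12} = e_1·c_2 = -1.4142.
u_2 = c_2 + 1.4142·e_1 = (-3.0000, 3.0000, 0.0000).
r_{22} = ‖u_2‖ = 4.2426.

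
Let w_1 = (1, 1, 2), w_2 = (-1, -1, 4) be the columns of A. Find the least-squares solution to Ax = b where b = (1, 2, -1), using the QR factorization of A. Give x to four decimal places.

w_1 = (1, 1, 2); ‖w_1‖ = 2.4495, so q_1 = (0.4082, 0.4082, 0.8165).
q_1·w_2 = 0.4082·(-1) + 0.4082·(-1) + 0.8165·4 = 2.4495.
u_2 = w_2 − 2.4495·q_1 = (-2.0000, -2.0000, 2.0000).
‖u_2‖ = 3.4641, so q_2 = (-0.5774, -0.5774, 0.5774).
Qᵀb = (0.4082, -2.3094).
Back-substitute: x_2 = -2.3094/3.4641 = -0.6667.
x_1 = (0.4082 − 2.4495·(-0.6667))/2.4495 = 0.8333.

x = (0.8333, -0.6667)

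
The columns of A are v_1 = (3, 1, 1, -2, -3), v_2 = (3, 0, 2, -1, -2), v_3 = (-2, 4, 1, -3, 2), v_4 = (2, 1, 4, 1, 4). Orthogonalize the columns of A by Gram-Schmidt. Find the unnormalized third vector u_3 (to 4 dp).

u_3 = (-0.9859, 2.9155, 2.7606, -2.2535, 2.4085)

v_1 = (3, 1, 1, -2, -3); ‖v_1‖ = 4.8990, so q_1 = (0.6124, 0.2041, 0.2041, -0.4082, -0.6124).
q_1·v_2 = 0.6124·3 + 0.2041·0 + 0.2041·2 + (-0.4082)·(-1) + (-0.6124)·(-2) = 3.8784.
u_2 = v_2 − 3.8784·q_1 = (0.6250, -0.7917, 1.2083, 0.5833, 0.3750).
‖u_2‖ = 1.7200, so q_2 = (0.3634, -0.4603, 0.7025, 0.3392, 0.2180).
q_1·v_3 = 0.6124·(-2) + 0.2041·4 + 0.2041·1 + (-0.4082)·(-3) + (-0.6124)·2 = -0.2041; q_2·v_3 = 0.3634·(-2) + (-0.4603)·4 + 0.7025·1 + 0.3392·(-3) + 0.2180·2 = -2.4467.
u_3 = v_3 + 0.2041·q_1 + 2.4467·q_2 = (-0.9859, 2.9155, 2.7606, -2.2535, 2.4085).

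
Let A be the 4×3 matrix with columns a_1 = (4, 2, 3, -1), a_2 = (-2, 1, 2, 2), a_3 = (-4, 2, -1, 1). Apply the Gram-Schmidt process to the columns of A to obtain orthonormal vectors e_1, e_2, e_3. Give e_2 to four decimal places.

e_2 = (-0.4832, 0.3160, 0.6133, 0.5390)

e_1 = a_1/‖a_1‖ = (4, 2, 3, -1)/5.4772 = (0.7303, 0.3651, 0.5477, -0.1826).
r_{12} = e_1·a_2 = -0.3651.
u_2 = a_2 + 0.3651·e_1 = (-1.7333, 1.1333, 2.2000, 1.9333).
‖u_2‖ = 3.5870, so e_2 = (-0.4832, 0.3160, 0.6133, 0.5390).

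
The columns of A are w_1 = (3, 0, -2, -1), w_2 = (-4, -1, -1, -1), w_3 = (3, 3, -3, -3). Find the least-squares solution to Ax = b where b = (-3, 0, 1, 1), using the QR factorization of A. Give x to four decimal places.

x = (-0.7441, 0.1732, -0.0013)

w_1 = (3, 0, -2, -1); ‖w_1‖ = 3.7417, so q_1 = (0.8018, 0.0000, -0.5345, -0.2673).
q_1·w_2 = 0.8018·(-4) + 0.0000·(-1) + (-0.5345)·(-1) + (-0.2673)·(-1) = -2.4054.
u_2 = w_2 + 2.4054·q_1 = (-2.0714, -1.0000, -2.2857, -1.6429).
‖u_2‖ = 3.6351, so q_2 = (-0.5698, -0.2751, -0.6288, -0.4519).
q_1·w_3 = 0.8018·3 + 0.0000·3 + (-0.5345)·(-3) + (-0.2673)·(-3) = 4.8107; q_2·w_3 = (-0.5698)·3 + (-0.2751)·3 + (-0.6288)·(-3) + (-0.4519)·(-3) = 0.7074.
u_3 = w_3 − 4.8107·q_1 − 0.7074·q_2 = (-0.4541, 3.1946, 0.0162, -1.3946).
‖u_3‖ = 3.5152, so q_3 = (-0.1292, 0.9088, 0.0046, -0.3967).
Qᵀb = (-3.2071, 0.6288, -0.0046).
Back-substitute: x_3 = -0.0046/3.5152 = -0.0013.
x_2 = (0.6288 − 0.7074·(-0.0013))/3.6351 = 0.1732.
x_1 = (-3.2071 + 2.4054·0.1732 − 4.8107·(-0.0013))/3.7417 = -0.7441.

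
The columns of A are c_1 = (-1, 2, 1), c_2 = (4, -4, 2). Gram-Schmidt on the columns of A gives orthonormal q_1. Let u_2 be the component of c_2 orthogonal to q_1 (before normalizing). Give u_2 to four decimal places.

u_2 = (2.3333, -0.6667, 3.6667)

c_1 = (-1, 2, 1); ‖c_1‖ = 2.4495, so q_1 = (-0.4082, 0.8165, 0.4082).
q_1·c_2 = (-0.4082)·4 + 0.8165·(-4) + 0.4082·2 = -4.0825.
u_2 = c_2 + 4.0825·q_1 = (2.3333, -0.6667, 3.6667).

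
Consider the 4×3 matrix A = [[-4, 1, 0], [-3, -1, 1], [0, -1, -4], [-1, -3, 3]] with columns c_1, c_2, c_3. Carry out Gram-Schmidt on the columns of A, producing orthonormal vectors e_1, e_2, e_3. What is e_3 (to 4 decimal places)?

e_1 = c_1/‖c_1‖ = (-4, -3, 0, -1)/5.0990 = (-0.7845, -0.5883, 0.0000, -0.1961).
r_{12} = e_1·c_2 = 0.3922.
u_2 = c_2 − 0.3922·e_1 = (1.3077, -0.7692, -1.0000, -2.9231).
‖u_2‖ = 3.4418, so e_2 = (0.3799, -0.2235, -0.2905, -0.8493).
r_{13} = e_1·c_3 = -1.1767; r_{23} = e_2·c_3 = -1.6092.
u_3 = c_3 + 1.1767·e_1 + 1.6092·e_2 = (-0.3117, -0.0519, -4.4675, 1.4026).
‖u_3‖ = 4.6932, so e_3 = (-0.0664, -0.0111, -0.9519, 0.2989).

e_3 = (-0.0664, -0.0111, -0.9519, 0.2989)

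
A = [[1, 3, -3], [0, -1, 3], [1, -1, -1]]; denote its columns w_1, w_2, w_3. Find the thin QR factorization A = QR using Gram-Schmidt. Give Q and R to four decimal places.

w_1 = (1, 0, 1); ‖w_1‖ = 1.4142, so q_1 = (0.7071, 0.0000, 0.7071).
q_1·w_2 = 0.7071·3 + 0.0000·(-1) + 0.7071·(-1) = 1.4142.
u_2 = w_2 − 1.4142·q_1 = (2.0000, -1.0000, -2.0000).
‖u_2‖ = 3.0000, so q_2 = (0.6667, -0.3333, -0.6667).
q_1·w_3 = 0.7071·(-3) + 0.0000·3 + 0.7071·(-1) = -2.8284; q_2·w_3 = 0.6667·(-3) + (-0.3333)·3 + (-0.6667)·(-1) = -2.3333.
u_3 = w_3 + 2.8284·q_1 + 2.3333·q_2 = (0.5556, 2.2222, -0.5556).
‖u_3‖ = 2.3570, so q_3 = (0.2357, 0.9428, -0.2357).

Q = [[0.7071, 0.6667, 0.2357], [0.0000, -0.3333, 0.9428], [0.7071, -0.6667, -0.2357]], R = [[1.4142, 1.4142, -2.8284], [0.0000, 3.0000, -2.3333], [0.0000, 0.0000, 2.3570]]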